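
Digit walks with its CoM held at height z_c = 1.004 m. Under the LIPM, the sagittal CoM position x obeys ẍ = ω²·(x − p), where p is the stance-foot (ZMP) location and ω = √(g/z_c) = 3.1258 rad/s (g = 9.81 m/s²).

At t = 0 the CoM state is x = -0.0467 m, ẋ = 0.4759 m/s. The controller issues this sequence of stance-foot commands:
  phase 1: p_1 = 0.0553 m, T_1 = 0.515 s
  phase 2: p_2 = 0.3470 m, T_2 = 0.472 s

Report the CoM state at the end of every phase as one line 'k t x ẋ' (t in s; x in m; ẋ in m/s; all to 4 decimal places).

phase 1: p=0.0553, T=0.515, ωT=1.609787, cosh=2.600838, sinh=2.400908; start (x,ẋ)=(-0.046700, 0.475900) → end (x,ẋ)=(0.155550, 0.472254)
phase 2: p=0.3470, T=0.472, ωT=1.475378, cosh=2.300689, sinh=2.071997; start (x,ẋ)=(0.155550, 0.472254) → end (x,ẋ)=(0.219576, -0.153443)

1 0.5150 0.1556 0.4723
2 0.9870 0.2196 -0.1534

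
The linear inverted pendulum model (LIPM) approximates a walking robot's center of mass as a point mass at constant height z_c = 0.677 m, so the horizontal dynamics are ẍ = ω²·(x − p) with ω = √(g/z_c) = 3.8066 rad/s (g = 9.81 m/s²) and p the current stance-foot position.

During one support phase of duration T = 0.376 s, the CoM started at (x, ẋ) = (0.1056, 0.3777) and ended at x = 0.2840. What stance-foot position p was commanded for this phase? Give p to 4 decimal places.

ωT = 3.8066·0.376 = 1.431282; cosh(ωT) = 2.211530, sinh(ωT) = 1.972528
x(T) = p + (x₀−p)·cosh(ωT) + (ẋ₀/ω)·sinh(ωT) ⇒ p·(1 − cosh) = x(T) − x₀·cosh − (ẋ₀/ω)·sinh
numerator   = 0.2840 − (0.1056)·2.211530 − (0.3777/3.8066)·1.972528 = -0.145257
denominator = 1 − 2.211530 = -1.211530
p = -0.145257 / -1.211530 = 0.1199

p = 0.1199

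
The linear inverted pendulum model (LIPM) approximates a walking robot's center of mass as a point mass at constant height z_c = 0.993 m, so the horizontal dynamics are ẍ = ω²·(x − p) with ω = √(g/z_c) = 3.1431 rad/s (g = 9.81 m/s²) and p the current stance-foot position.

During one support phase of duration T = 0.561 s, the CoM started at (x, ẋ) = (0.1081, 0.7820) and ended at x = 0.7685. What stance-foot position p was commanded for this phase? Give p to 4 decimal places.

p = 0.1299

ωT = 3.1431·0.561 = 1.763279; cosh(ωT) = 3.001505, sinh(ωT) = 2.830023
x(T) = p + (x₀−p)·cosh(ωT) + (ẋ₀/ω)·sinh(ωT) ⇒ p·(1 − cosh) = x(T) − x₀·cosh − (ẋ₀/ω)·sinh
numerator   = 0.7685 − (0.1081)·3.001505 − (0.7820/3.1431)·2.830023 = -0.260070
denominator = 1 − 3.001505 = -2.001505
p = -0.260070 / -2.001505 = 0.1299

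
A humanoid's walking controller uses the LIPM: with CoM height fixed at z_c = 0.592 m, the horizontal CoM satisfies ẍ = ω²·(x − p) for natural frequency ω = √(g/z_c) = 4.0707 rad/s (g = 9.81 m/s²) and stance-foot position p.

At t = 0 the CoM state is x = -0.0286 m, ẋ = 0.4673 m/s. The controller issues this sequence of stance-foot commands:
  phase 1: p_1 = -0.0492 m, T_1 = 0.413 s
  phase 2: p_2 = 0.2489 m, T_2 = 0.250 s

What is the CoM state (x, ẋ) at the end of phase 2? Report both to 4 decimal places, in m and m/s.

x = 0.7857, ẋ = 2.6494

phase 1: p=-0.0492, T=0.413, ωT=1.681199, cosh=2.779072, sinh=2.592922; start (x,ẋ)=(-0.028600, 0.467300) → end (x,ẋ)=(0.305706, 1.516094)
phase 2: p=0.2489, T=0.250, ωT=1.017675, cosh=1.564094, sinh=1.202660; start (x,ẋ)=(0.305706, 1.516094) → end (x,ẋ)=(0.785669, 2.649416)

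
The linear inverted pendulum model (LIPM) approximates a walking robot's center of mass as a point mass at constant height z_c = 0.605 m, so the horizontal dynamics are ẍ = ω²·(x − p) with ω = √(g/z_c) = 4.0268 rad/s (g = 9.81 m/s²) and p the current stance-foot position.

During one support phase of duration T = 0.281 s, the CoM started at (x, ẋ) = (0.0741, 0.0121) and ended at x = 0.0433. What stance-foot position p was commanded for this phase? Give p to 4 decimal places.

p = 0.1233

ωT = 4.0268·0.281 = 1.131531; cosh(ωT) = 1.711469, sinh(ωT) = 1.388930
x(T) = p + (x₀−p)·cosh(ωT) + (ẋ₀/ω)·sinh(ωT) ⇒ p·(1 − cosh) = x(T) − x₀·cosh − (ẋ₀/ω)·sinh
numerator   = 0.0433 − (0.0741)·1.711469 − (0.0121/4.0268)·1.388930 = -0.087693
denominator = 1 − 1.711469 = -0.711469
p = -0.087693 / -0.711469 = 0.1233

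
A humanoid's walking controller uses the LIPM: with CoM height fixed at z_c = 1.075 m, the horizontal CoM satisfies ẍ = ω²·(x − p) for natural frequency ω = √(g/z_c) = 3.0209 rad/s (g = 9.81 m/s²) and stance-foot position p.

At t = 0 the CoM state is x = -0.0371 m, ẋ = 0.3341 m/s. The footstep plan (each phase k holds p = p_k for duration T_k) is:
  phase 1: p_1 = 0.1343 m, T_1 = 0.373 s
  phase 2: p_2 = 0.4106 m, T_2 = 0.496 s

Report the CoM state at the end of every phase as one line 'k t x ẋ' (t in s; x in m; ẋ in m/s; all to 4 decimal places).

phase 1: p=0.1343, T=0.373, ωT=1.126796, cosh=1.704911, sinh=1.380841; start (x,ẋ)=(-0.037100, 0.334100) → end (x,ẋ)=(-0.005206, -0.145364)
phase 2: p=0.4106, T=0.496, ωT=1.498366, cosh=2.348934, sinh=2.125439; start (x,ẋ)=(-0.005206, -0.145364) → end (x,ẋ)=(-0.668376, -3.011234)

1 0.3730 -0.0052 -0.1454
2 0.8690 -0.6684 -3.0112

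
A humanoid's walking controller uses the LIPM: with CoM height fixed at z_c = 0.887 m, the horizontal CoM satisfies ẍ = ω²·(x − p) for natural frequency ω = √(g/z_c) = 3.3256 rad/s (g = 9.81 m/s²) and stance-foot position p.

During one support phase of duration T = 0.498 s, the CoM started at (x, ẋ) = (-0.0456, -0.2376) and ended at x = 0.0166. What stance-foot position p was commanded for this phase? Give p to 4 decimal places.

ωT = 3.3256·0.498 = 1.656149; cosh(ωT) = 2.714984, sinh(ωT) = 2.524111
x(T) = p + (x₀−p)·cosh(ωT) + (ẋ₀/ω)·sinh(ωT) ⇒ p·(1 − cosh) = x(T) − x₀·cosh − (ẋ₀/ω)·sinh
numerator   = 0.0166 − (-0.0456)·2.714984 − (-0.2376/3.3256)·2.524111 = 0.320740
denominator = 1 − 2.714984 = -1.714984
p = 0.320740 / -1.714984 = -0.1870

p = -0.1870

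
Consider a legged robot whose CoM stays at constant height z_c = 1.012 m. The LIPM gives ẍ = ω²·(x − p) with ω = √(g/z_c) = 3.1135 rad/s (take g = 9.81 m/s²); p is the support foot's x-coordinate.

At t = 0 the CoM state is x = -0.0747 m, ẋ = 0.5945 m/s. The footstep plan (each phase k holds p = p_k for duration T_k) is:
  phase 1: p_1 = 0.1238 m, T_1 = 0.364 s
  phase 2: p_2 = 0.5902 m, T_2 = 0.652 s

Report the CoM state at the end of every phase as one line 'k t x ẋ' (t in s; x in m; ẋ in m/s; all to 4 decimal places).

1 0.3640 0.0494 0.1587
2 1.0160 -1.3136 -5.6856

phase 1: p=0.1238, T=0.364, ωT=1.133314, cosh=1.713949, sinh=1.391984; start (x,ẋ)=(-0.074700, 0.594500) → end (x,ẋ)=(0.049370, 0.158655)
phase 2: p=0.5902, T=0.652, ωT=2.030002, cosh=3.872718, sinh=3.741383; start (x,ẋ)=(0.049370, 0.158655) → end (x,ẋ)=(-1.313631, -5.685589)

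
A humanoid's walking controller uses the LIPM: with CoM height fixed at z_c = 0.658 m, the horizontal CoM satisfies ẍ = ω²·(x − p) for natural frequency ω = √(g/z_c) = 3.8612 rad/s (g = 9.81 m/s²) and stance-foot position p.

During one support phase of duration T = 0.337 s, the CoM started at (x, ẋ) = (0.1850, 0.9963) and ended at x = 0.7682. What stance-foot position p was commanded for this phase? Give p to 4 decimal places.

p = 0.0366

ωT = 3.8612·0.337 = 1.301224; cosh(ωT) = 1.972995, sinh(ωT) = 1.700797
x(T) = p + (x₀−p)·cosh(ωT) + (ẋ₀/ω)·sinh(ωT) ⇒ p·(1 − cosh) = x(T) − x₀·cosh − (ẋ₀/ω)·sinh
numerator   = 0.7682 − (0.1850)·1.972995 − (0.9963/3.8612)·1.700797 = -0.035658
denominator = 1 − 1.972995 = -0.972995
p = -0.035658 / -0.972995 = 0.0366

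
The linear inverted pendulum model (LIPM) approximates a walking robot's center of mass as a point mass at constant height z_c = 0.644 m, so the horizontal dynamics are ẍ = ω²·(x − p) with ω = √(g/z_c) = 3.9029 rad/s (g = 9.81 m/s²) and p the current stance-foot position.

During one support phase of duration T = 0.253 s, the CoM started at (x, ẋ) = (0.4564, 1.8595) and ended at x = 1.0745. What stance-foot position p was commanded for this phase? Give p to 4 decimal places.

ωT = 3.9029·0.253 = 0.987434; cosh(ωT) = 1.528434, sinh(ωT) = 1.155903
x(T) = p + (x₀−p)·cosh(ωT) + (ẋ₀/ω)·sinh(ωT) ⇒ p·(1 − cosh) = x(T) − x₀·cosh − (ẋ₀/ω)·sinh
numerator   = 1.0745 − (0.4564)·1.528434 − (1.8595/3.9029)·1.155903 = -0.173796
denominator = 1 − 1.528434 = -0.528434
p = -0.173796 / -0.528434 = 0.3289

p = 0.3289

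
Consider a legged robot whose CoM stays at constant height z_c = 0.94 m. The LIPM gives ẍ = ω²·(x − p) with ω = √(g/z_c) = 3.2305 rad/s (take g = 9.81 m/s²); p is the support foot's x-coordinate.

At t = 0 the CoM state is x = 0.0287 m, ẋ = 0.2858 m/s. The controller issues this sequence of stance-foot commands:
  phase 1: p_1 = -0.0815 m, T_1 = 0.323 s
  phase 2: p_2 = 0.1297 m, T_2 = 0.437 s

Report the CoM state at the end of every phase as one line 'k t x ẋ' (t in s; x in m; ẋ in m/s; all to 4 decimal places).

1 0.3230 0.2043 0.8987
2 0.7600 0.8287 2.4184

phase 1: p=-0.0815, T=0.323, ωT=1.043451, cosh=1.595618, sinh=1.243381; start (x,ẋ)=(0.028700, 0.285800) → end (x,ẋ)=(0.204338, 0.898673)
phase 2: p=0.1297, T=0.437, ωT=1.411729, cosh=2.173382, sinh=1.929660; start (x,ẋ)=(0.204338, 0.898673) → end (x,ẋ)=(0.828717, 2.418435)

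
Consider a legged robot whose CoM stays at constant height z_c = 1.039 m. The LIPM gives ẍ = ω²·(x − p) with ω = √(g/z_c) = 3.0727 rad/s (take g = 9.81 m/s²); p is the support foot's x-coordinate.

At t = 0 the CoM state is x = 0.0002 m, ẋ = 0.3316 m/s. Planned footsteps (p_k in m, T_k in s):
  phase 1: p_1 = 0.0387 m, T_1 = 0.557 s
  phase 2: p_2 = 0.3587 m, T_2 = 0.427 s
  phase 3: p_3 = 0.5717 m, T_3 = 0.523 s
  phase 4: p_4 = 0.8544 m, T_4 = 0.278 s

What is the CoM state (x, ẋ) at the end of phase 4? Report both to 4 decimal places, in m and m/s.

x = 0.6020, ẋ = -0.3254

phase 1: p=0.0387, T=0.557, ωT=1.711494, cosh=2.858912, sinh=2.678316; start (x,ẋ)=(0.000200, 0.331600) → end (x,ẋ)=(0.217671, 0.631173)
phase 2: p=0.3587, T=0.427, ωT=1.312043, cosh=1.991511, sinh=1.722242; start (x,ẋ)=(0.217671, 0.631173) → end (x,ẋ)=(0.431610, 0.510671)
phase 3: p=0.5717, T=0.523, ωT=1.607022, cosh=2.594210, sinh=2.393726; start (x,ẋ)=(0.431610, 0.510671) → end (x,ẋ)=(0.606105, 0.294395)
phase 4: p=0.8544, T=0.278, ωT=0.854211, cosh=1.387569, sinh=0.961950; start (x,ẋ)=(0.606105, 0.294395) → end (x,ẋ)=(0.602037, -0.325414)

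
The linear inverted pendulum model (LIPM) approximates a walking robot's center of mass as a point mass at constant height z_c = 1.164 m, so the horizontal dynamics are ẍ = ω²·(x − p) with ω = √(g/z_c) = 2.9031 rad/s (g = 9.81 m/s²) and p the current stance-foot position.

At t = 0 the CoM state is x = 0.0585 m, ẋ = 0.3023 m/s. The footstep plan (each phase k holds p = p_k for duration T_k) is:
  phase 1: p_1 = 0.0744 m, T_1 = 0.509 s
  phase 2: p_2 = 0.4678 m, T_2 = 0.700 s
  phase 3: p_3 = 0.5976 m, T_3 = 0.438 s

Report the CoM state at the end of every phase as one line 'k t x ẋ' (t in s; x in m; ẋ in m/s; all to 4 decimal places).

1 0.5090 0.2541 0.6011
2 1.2090 0.4146 0.0057
3 1.6470 0.2489 -0.8617

phase 1: p=0.0744, T=0.509, ωT=1.477678, cosh=2.305462, sinh=2.077295; start (x,ẋ)=(0.058500, 0.302300) → end (x,ẋ)=(0.254052, 0.601055)
phase 2: p=0.4678, T=0.700, ωT=2.032170, cosh=3.880839, sinh=3.749788; start (x,ẋ)=(0.254052, 0.601055) → end (x,ẋ)=(0.414631, 0.005734)
phase 3: p=0.5976, T=0.438, ωT=1.271558, cosh=1.923399, sinh=1.643005; start (x,ẋ)=(0.414631, 0.005734) → end (x,ẋ)=(0.248922, -0.861701)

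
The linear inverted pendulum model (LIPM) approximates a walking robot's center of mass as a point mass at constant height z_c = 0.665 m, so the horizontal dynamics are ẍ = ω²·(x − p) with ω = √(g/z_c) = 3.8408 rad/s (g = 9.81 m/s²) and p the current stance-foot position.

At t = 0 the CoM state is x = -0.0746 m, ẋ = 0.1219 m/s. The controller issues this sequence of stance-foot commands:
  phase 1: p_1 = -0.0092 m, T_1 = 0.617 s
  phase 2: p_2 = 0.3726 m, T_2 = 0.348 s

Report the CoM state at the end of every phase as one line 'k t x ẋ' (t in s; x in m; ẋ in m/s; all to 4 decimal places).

phase 1: p=-0.0092, T=0.617, ωT=2.369774, cosh=5.394236, sinh=5.300734; start (x,ẋ)=(-0.074600, 0.121900) → end (x,ẋ)=(-0.193747, -0.673925)
phase 2: p=0.3726, T=0.348, ωT=1.336598, cosh=2.034406, sinh=1.771668; start (x,ẋ)=(-0.193747, -0.673925) → end (x,ẋ)=(-1.090446, -5.224819)

1 0.6170 -0.1937 -0.6739
2 0.9650 -1.0904 -5.2248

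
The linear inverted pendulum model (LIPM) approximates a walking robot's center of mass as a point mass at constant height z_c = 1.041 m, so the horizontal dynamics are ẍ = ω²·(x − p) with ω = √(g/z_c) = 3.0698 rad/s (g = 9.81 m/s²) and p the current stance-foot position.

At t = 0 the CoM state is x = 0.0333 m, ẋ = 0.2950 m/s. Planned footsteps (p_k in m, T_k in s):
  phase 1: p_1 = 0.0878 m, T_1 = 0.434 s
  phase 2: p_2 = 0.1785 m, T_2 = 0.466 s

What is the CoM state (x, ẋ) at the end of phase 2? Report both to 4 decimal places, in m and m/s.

x = 0.3028, ẋ = 0.4775

phase 1: p=0.0878, T=0.434, ωT=1.332293, cosh=2.026798, sinh=1.762926; start (x,ẋ)=(0.033300, 0.295000) → end (x,ẋ)=(0.146752, 0.302961)
phase 2: p=0.1785, T=0.466, ωT=1.430527, cosh=2.210042, sinh=1.970859; start (x,ẋ)=(0.146752, 0.302961) → end (x,ẋ)=(0.302842, 0.477477)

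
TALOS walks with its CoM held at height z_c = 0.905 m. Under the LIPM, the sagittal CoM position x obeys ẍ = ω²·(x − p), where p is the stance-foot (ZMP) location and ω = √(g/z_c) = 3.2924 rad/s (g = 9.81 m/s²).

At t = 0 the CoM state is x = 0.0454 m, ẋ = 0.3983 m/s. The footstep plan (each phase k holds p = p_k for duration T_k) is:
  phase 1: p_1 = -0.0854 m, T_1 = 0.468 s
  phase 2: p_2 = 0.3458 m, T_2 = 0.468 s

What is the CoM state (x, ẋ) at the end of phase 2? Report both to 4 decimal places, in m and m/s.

x = 2.0371, ẋ = 5.8709

phase 1: p=-0.0854, T=0.468, ωT=1.540843, cosh=2.441363, sinh=2.227162; start (x,ẋ)=(0.045400, 0.398300) → end (x,ẋ)=(0.503363, 1.931513)
phase 2: p=0.3458, T=0.468, ωT=1.540843, cosh=2.441363, sinh=2.227162; start (x,ẋ)=(0.503363, 1.931513) → end (x,ẋ)=(2.037050, 5.870884)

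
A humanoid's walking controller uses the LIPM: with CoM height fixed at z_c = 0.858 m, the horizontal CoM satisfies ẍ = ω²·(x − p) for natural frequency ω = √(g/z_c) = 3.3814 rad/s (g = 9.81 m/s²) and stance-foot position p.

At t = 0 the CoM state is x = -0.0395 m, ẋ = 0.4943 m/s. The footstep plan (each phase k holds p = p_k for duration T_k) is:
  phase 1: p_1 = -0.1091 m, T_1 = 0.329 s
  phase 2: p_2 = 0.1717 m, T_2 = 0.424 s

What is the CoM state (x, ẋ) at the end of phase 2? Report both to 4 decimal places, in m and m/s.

phase 1: p=-0.1091, T=0.329, ωT=1.112481, cosh=1.685319, sinh=1.356576; start (x,ẋ)=(-0.039500, 0.494300) → end (x,ẋ)=(0.206505, 1.152317)
phase 2: p=0.1717, T=0.424, ωT=1.433714, cosh=2.216334, sinh=1.977912; start (x,ẋ)=(0.206505, 1.152317) → end (x,ẋ)=(0.922875, 2.786701)

x = 0.9229, ẋ = 2.7867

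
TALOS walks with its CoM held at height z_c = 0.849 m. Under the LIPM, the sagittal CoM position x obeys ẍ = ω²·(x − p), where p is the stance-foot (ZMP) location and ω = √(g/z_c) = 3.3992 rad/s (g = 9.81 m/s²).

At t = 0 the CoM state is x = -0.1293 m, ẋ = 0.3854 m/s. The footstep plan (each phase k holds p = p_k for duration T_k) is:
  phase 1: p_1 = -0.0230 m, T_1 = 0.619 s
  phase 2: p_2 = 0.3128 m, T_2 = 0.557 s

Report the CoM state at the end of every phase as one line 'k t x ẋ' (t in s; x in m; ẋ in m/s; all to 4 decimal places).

1 0.6190 -0.0074 0.1442
2 1.1760 -0.6368 -3.0425

phase 1: p=-0.0230, T=0.619, ωT=2.104105, cosh=4.160857, sinh=4.038902; start (x,ẋ)=(-0.129300, 0.385400) → end (x,ẋ)=(-0.007370, 0.144198)
phase 2: p=0.3128, T=0.557, ωT=1.893354, cosh=3.396088, sinh=3.245522; start (x,ẋ)=(-0.007370, 0.144198) → end (x,ẋ)=(-0.636847, -3.042463)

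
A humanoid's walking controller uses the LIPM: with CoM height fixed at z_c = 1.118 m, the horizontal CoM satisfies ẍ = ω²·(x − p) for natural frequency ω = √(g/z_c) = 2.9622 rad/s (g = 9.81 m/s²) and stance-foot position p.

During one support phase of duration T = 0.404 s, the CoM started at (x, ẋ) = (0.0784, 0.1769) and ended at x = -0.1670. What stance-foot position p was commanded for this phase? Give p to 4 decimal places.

p = 0.4944

ωT = 2.9622·0.404 = 1.196729; cosh(ωT) = 1.805727, sinh(ωT) = 1.503546
x(T) = p + (x₀−p)·cosh(ωT) + (ẋ₀/ω)·sinh(ωT) ⇒ p·(1 − cosh) = x(T) − x₀·cosh − (ẋ₀/ω)·sinh
numerator   = -0.1670 − (0.0784)·1.805727 − (0.1769/2.9622)·1.503546 = -0.398360
denominator = 1 − 1.805727 = -0.805727
p = -0.398360 / -0.805727 = 0.4944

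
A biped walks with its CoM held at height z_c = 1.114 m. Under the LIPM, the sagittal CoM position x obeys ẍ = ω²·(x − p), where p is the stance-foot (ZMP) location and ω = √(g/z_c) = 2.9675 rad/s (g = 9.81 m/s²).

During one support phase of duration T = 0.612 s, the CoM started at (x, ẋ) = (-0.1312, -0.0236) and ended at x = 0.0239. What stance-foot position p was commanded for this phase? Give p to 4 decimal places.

ωT = 2.9675·0.612 = 1.816110; cosh(ωT) = 3.155277, sinh(ωT) = 2.992620
x(T) = p + (x₀−p)·cosh(ωT) + (ẋ₀/ω)·sinh(ωT) ⇒ p·(1 − cosh) = x(T) − x₀·cosh − (ẋ₀/ω)·sinh
numerator   = 0.0239 − (-0.1312)·3.155277 − (-0.0236/2.9675)·2.992620 = 0.461672
denominator = 1 − 3.155277 = -2.155277
p = 0.461672 / -2.155277 = -0.2142

p = -0.2142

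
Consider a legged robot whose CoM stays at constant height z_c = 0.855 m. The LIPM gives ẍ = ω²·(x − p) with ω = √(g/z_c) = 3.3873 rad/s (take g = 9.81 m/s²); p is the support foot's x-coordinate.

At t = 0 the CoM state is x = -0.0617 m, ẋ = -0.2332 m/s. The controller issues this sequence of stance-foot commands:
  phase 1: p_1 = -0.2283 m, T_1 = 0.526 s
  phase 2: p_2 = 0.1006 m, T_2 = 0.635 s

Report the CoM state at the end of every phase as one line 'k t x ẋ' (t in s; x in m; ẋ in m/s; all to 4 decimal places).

phase 1: p=-0.2283, T=0.526, ωT=1.781720, cosh=3.054206, sinh=2.885857; start (x,ẋ)=(-0.061700, -0.233200) → end (x,ẋ)=(0.081853, 0.916318)
phase 2: p=0.1006, T=0.635, ωT=2.150936, cosh=4.354634, sinh=4.238259; start (x,ẋ)=(0.081853, 0.916318) → end (x,ẋ)=(1.165479, 3.721090)

1 0.5260 0.0819 0.9163
2 1.1610 1.1655 3.7211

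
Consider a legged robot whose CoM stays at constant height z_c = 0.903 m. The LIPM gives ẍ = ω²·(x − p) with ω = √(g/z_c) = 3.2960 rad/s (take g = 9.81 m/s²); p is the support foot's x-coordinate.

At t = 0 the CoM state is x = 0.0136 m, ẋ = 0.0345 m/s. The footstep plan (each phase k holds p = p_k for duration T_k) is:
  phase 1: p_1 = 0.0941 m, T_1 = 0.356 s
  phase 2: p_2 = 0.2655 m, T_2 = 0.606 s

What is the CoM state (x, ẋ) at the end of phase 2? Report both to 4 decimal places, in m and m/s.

x = -1.2139, ẋ = -4.7869

phase 1: p=0.0941, T=0.356, ωT=1.173376, cosh=1.771105, sinh=1.461784; start (x,ẋ)=(0.013600, 0.034500) → end (x,ẋ)=(-0.033173, -0.326749)
phase 2: p=0.2655, T=0.606, ωT=1.997376, cosh=3.752692, sinh=3.617001; start (x,ẋ)=(-0.033173, -0.326749) → end (x,ẋ)=(-1.213900, -4.786860)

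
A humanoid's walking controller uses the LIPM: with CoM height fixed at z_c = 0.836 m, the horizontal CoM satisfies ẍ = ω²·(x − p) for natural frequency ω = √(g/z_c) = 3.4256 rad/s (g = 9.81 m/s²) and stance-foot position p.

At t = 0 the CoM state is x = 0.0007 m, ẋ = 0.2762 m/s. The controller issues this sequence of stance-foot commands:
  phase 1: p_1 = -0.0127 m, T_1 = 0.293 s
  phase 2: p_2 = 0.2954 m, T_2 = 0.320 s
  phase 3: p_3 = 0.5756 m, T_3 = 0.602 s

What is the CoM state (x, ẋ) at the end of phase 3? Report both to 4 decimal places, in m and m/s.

phase 1: p=-0.0127, T=0.293, ωT=1.003701, cosh=1.547440, sinh=1.180920; start (x,ẋ)=(0.000700, 0.276200) → end (x,ẋ)=(0.103251, 0.481611)
phase 2: p=0.2954, T=0.320, ωT=1.096192, cosh=1.663444, sinh=1.329303; start (x,ẋ)=(0.103251, 0.481611) → end (x,ẋ)=(0.162660, -0.073848)
phase 3: p=0.5756, T=0.602, ωT=2.062211, cosh=3.995255, sinh=3.868083; start (x,ẋ)=(0.162660, -0.073848) → end (x,ẋ)=(-1.157587, -5.766704)

x = -1.1576, ẋ = -5.7667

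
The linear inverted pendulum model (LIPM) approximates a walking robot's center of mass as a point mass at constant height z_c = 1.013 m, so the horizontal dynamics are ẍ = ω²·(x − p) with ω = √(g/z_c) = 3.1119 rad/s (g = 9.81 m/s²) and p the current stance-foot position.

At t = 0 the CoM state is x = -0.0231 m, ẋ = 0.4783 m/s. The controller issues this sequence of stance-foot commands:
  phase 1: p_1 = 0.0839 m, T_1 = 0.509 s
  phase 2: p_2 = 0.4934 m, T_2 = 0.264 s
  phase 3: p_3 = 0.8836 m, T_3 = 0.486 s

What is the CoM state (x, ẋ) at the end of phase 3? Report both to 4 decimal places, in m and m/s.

phase 1: p=0.0839, T=0.509, ωT=1.583957, cosh=2.539684, sinh=2.334522; start (x,ẋ)=(-0.023100, 0.478300) → end (x,ẋ)=(0.170971, 0.437397)
phase 2: p=0.4934, T=0.264, ωT=0.821542, cosh=1.356878, sinh=0.917125; start (x,ẋ)=(0.170971, 0.437397) → end (x,ẋ)=(0.184810, -0.326719)
phase 3: p=0.8836, T=0.486, ωT=1.512383, cosh=2.378958, sinh=2.158574; start (x,ẋ)=(0.184810, -0.326719) → end (x,ẋ)=(-1.005421, -5.471208)

x = -1.0054, ẋ = -5.4712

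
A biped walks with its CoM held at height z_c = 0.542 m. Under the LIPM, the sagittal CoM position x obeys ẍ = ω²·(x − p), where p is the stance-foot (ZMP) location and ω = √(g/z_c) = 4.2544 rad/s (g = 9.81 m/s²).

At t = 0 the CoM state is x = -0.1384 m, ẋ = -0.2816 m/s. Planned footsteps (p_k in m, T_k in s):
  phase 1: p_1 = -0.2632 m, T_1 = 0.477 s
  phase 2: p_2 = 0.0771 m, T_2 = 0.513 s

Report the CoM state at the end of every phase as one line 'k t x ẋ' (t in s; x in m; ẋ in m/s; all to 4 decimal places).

1 0.4770 -0.0277 0.8953
2 0.9900 0.5279 2.0691

phase 1: p=-0.2632, T=0.477, ωT=2.029349, cosh=3.870275, sinh=3.738854; start (x,ẋ)=(-0.138400, -0.281600) → end (x,ẋ)=(-0.027666, 0.895272)
phase 2: p=0.0771, T=0.513, ωT=2.182507, cosh=4.490636, sinh=4.377878; start (x,ẋ)=(-0.027666, 0.895272) → end (x,ẋ)=(0.527892, 2.069057)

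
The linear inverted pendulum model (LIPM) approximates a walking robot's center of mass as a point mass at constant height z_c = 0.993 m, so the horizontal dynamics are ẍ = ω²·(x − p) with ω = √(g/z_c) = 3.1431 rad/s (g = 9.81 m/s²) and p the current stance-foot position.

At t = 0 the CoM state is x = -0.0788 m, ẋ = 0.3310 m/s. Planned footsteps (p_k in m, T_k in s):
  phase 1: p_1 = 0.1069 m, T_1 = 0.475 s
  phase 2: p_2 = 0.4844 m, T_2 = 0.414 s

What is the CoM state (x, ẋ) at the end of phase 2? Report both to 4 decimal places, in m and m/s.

x = -0.9265, ẋ = -4.0557

phase 1: p=0.1069, T=0.475, ωT=1.492973, cosh=2.337504, sinh=2.112800; start (x,ẋ)=(-0.078800, 0.331000) → end (x,ẋ)=(-0.104675, -0.459472)
phase 2: p=0.4844, T=0.414, ωT=1.301243, cosh=1.973028, sinh=1.700834; start (x,ẋ)=(-0.104675, -0.459472) → end (x,ẋ)=(-0.926497, -4.055685)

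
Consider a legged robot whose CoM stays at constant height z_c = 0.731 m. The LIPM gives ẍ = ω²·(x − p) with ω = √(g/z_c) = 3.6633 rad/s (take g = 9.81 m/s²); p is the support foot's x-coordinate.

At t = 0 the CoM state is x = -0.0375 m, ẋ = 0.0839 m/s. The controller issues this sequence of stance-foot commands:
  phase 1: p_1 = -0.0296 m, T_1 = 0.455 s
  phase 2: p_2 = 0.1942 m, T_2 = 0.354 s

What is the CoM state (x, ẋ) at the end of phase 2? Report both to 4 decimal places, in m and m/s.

x = -0.1012, ẋ = -0.8521

phase 1: p=-0.0296, T=0.455, ωT=1.666802, cosh=2.742027, sinh=2.553177; start (x,ẋ)=(-0.037500, 0.083900) → end (x,ẋ)=(0.007213, 0.156167)
phase 2: p=0.1942, T=0.354, ωT=1.296808, cosh=1.965503, sinh=1.692100; start (x,ẋ)=(0.007213, 0.156167) → end (x,ẋ)=(-0.101189, -0.852124)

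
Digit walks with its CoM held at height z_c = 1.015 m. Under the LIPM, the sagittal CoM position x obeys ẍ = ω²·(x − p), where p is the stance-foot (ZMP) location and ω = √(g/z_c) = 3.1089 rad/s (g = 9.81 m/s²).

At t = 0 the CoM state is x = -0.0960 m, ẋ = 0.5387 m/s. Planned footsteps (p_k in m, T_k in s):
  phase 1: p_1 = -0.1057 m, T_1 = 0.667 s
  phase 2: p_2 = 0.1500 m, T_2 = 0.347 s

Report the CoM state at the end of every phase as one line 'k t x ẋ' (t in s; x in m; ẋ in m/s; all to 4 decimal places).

1 0.6670 0.6117 2.2942
2 1.0140 1.8672 5.6305

phase 1: p=-0.1057, T=0.667, ωT=2.073636, cosh=4.039710, sinh=3.913982; start (x,ẋ)=(-0.096000, 0.538700) → end (x,ẋ)=(0.611687, 2.294223)
phase 2: p=0.1500, T=0.347, ωT=1.078788, cosh=1.640560, sinh=1.300553; start (x,ẋ)=(0.611687, 2.294223) → end (x,ẋ)=(1.867173, 5.630547)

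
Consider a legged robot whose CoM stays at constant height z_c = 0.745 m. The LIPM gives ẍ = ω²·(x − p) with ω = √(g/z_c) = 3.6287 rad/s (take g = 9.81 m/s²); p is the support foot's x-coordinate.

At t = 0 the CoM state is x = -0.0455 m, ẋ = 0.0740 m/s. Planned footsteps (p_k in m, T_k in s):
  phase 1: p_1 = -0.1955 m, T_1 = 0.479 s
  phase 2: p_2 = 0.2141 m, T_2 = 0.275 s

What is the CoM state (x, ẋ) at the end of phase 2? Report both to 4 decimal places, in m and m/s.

phase 1: p=-0.1955, T=0.479, ωT=1.738147, cosh=2.931322, sinh=2.755476; start (x,ẋ)=(-0.045500, 0.074000) → end (x,ẋ)=(0.300391, 1.716737)
phase 2: p=0.2141, T=0.275, ωT=0.997893, cosh=1.540607, sinh=1.171952; start (x,ẋ)=(0.300391, 1.716737) → end (x,ẋ)=(0.901490, 3.011783)

x = 0.9015, ẋ = 3.0118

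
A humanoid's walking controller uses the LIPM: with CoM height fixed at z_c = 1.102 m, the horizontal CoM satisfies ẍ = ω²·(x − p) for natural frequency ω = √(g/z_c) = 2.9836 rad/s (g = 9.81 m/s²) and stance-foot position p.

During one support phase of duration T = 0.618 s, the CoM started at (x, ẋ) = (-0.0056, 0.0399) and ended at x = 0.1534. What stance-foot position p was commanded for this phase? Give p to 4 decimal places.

p = -0.0582

ωT = 2.9836·0.618 = 1.843865; cosh(ωT) = 3.239563, sinh(ωT) = 3.081358
x(T) = p + (x₀−p)·cosh(ωT) + (ẋ₀/ω)·sinh(ωT) ⇒ p·(1 − cosh) = x(T) − x₀·cosh − (ẋ₀/ω)·sinh
numerator   = 0.1534 − (-0.0056)·3.239563 − (0.0399/2.9836)·3.081358 = 0.130334
denominator = 1 − 3.239563 = -2.239563
p = 0.130334 / -2.239563 = -0.0582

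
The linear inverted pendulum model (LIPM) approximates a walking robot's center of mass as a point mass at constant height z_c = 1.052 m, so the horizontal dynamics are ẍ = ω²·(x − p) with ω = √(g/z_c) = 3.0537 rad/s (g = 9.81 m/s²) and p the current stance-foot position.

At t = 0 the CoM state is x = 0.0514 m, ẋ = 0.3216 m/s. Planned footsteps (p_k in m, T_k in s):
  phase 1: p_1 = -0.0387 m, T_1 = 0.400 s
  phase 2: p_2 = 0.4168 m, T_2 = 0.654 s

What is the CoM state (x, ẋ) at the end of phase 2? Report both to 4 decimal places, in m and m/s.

x = 1.1496, ẋ = 2.4283

phase 1: p=-0.0387, T=0.400, ωT=1.221480, cosh=1.843499, sinh=1.548705; start (x,ẋ)=(0.051400, 0.321600) → end (x,ẋ)=(0.290501, 1.018978)
phase 2: p=0.4168, T=0.654, ωT=1.997120, cosh=3.751765, sinh=3.616040; start (x,ẋ)=(0.290501, 1.018978) → end (x,ẋ)=(1.149578, 2.428333)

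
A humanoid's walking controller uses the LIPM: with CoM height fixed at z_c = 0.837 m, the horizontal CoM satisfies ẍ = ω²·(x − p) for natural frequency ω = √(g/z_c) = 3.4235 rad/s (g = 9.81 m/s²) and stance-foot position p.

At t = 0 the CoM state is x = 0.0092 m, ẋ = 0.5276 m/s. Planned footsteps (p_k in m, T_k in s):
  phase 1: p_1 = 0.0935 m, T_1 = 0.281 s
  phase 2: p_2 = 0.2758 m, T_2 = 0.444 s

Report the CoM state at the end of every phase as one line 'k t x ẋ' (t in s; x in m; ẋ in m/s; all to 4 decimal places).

1 0.2810 0.1393 0.4687
2 0.7250 0.2468 0.1054

phase 1: p=0.0935, T=0.281, ωT=0.962004, cosh=1.499530, sinh=1.117404; start (x,ẋ)=(0.009200, 0.527600) → end (x,ẋ)=(0.139294, 0.468668)
phase 2: p=0.2758, T=0.444, ωT=1.520034, cosh=2.395543, sinh=2.176838; start (x,ẋ)=(0.139294, 0.468668) → end (x,ẋ)=(0.246798, 0.105418)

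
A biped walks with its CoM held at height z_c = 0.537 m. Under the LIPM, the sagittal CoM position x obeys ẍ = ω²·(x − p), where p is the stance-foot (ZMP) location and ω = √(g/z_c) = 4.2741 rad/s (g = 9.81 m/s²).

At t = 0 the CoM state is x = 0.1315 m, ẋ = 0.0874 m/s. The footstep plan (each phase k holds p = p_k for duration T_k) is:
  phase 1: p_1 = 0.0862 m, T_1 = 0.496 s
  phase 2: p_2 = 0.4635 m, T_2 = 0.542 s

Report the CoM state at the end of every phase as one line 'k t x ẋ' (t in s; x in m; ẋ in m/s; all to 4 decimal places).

phase 1: p=0.0862, T=0.496, ωT=2.119954, cosh=4.225394, sinh=4.105357; start (x,ẋ)=(0.131500, 0.087400) → end (x,ẋ)=(0.361560, 1.164165)
phase 2: p=0.4635, T=0.542, ωT=2.316562, cosh=5.119682, sinh=5.021070; start (x,ẋ)=(0.361560, 1.164165) → end (x,ẋ)=(1.309221, 3.772462)

1 0.4960 0.3616 1.1642
2 1.0380 1.3092 3.7725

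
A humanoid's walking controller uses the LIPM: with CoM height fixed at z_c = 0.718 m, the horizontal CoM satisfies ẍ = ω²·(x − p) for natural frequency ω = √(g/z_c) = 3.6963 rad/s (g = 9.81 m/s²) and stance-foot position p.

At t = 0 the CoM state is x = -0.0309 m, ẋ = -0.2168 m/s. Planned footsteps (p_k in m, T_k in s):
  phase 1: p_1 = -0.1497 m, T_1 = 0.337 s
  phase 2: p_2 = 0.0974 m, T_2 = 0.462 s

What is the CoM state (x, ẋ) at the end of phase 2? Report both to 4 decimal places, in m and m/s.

phase 1: p=-0.1497, T=0.337, ωT=1.245653, cosh=1.881478, sinh=1.593725; start (x,ẋ)=(-0.030900, -0.216800) → end (x,ẋ)=(-0.019658, 0.291933)
phase 2: p=0.0974, T=0.462, ωT=1.707691, cosh=2.848746, sinh=2.667462; start (x,ẋ)=(-0.019658, 0.291933) → end (x,ẋ)=(-0.025392, -0.322514)

x = -0.0254, ẋ = -0.3225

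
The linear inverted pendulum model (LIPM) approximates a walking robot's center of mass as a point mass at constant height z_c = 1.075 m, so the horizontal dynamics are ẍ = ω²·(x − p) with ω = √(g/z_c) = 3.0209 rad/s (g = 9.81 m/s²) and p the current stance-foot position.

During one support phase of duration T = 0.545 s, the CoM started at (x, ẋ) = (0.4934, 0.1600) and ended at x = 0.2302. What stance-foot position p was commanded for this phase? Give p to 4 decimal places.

p = 0.7274

ωT = 3.0209·0.545 = 1.646391; cosh(ωT) = 2.690482, sinh(ωT) = 2.497737
x(T) = p + (x₀−p)·cosh(ωT) + (ẋ₀/ω)·sinh(ωT) ⇒ p·(1 − cosh) = x(T) − x₀·cosh − (ẋ₀/ω)·sinh
numerator   = 0.2302 − (0.4934)·2.690482 − (0.1600/3.0209)·2.497737 = -1.229575
denominator = 1 − 2.690482 = -1.690482
p = -1.229575 / -1.690482 = 0.7274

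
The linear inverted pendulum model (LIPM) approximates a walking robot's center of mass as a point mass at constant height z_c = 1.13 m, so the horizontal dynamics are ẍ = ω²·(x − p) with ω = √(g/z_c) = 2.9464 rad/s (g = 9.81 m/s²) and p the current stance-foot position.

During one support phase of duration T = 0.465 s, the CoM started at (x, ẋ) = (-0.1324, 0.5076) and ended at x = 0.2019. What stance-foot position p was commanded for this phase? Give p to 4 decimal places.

ωT = 2.9464·0.465 = 1.370076; cosh(ωT) = 2.094869, sinh(ωT) = 1.840781
x(T) = p + (x₀−p)·cosh(ωT) + (ẋ₀/ω)·sinh(ωT) ⇒ p·(1 − cosh) = x(T) − x₀·cosh − (ẋ₀/ω)·sinh
numerator   = 0.2019 − (-0.1324)·2.094869 − (0.5076/2.9464)·1.840781 = 0.162134
denominator = 1 − 2.094869 = -1.094869
p = 0.162134 / -1.094869 = -0.1481

p = -0.1481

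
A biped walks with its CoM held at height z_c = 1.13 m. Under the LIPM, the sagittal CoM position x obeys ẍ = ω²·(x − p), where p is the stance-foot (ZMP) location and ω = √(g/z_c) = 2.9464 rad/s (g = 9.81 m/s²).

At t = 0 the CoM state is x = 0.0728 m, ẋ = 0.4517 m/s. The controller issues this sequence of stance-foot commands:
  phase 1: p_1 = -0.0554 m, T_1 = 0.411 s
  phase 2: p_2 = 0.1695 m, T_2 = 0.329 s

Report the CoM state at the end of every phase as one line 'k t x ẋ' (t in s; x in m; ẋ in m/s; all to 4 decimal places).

phase 1: p=-0.0554, T=0.411, ωT=1.210970, cosh=1.827324, sinh=1.529416; start (x,ẋ)=(0.072800, 0.451700) → end (x,ẋ)=(0.413331, 1.403106)
phase 2: p=0.1695, T=0.329, ωT=0.969366, cosh=1.507798, sinh=1.128474; start (x,ẋ)=(0.413331, 1.403106) → end (x,ẋ)=(1.074539, 2.926324)

1 0.4110 0.4133 1.4031
2 0.7400 1.0745 2.9263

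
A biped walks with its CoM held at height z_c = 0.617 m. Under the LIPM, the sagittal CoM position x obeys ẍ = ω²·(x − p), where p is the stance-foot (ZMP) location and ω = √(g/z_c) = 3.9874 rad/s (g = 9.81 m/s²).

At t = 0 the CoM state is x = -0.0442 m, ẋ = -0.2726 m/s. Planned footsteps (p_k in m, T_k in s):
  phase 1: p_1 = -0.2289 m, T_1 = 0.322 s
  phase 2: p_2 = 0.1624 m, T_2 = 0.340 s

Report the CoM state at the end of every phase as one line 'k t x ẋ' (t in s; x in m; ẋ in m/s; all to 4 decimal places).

1 0.3220 0.0162 0.6978
2 0.6620 0.1768 0.3876

phase 1: p=-0.2289, T=0.322, ωT=1.283943, cosh=1.943896, sinh=1.666953; start (x,ẋ)=(-0.044200, -0.272600) → end (x,ẋ)=(0.016176, 0.697759)
phase 2: p=0.1624, T=0.340, ωT=1.355716, cosh=2.068650, sinh=1.810888; start (x,ẋ)=(0.016176, 0.697759) → end (x,ẋ)=(0.176802, 0.387574)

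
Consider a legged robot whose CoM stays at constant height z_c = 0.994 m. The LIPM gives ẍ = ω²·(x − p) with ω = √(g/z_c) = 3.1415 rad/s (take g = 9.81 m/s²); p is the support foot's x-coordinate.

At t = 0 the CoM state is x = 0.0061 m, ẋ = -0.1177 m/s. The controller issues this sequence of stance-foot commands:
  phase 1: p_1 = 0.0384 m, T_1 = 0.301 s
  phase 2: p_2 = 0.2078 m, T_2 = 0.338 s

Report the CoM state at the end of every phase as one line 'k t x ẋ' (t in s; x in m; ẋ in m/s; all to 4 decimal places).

phase 1: p=0.0384, T=0.301, ωT=0.945592, cosh=1.481393, sinh=1.092943; start (x,ẋ)=(0.006100, -0.117700) → end (x,ẋ)=(-0.050397, -0.285261)
phase 2: p=0.2078, T=0.338, ωT=1.061827, cosh=1.618736, sinh=1.272913; start (x,ẋ)=(-0.050397, -0.285261) → end (x,ẋ)=(-0.325739, -1.494257)

1 0.3010 -0.0504 -0.2853
2 0.6390 -0.3257 -1.4943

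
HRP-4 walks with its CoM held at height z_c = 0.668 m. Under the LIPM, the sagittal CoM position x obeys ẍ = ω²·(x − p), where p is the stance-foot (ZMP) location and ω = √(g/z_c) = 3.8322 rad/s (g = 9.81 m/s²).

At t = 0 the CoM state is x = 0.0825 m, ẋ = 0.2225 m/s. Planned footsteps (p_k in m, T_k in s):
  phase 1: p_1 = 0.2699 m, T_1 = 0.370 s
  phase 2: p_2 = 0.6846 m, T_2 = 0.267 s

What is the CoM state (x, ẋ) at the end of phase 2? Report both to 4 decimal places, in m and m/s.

phase 1: p=0.2699, T=0.370, ωT=1.417914, cosh=2.185359, sinh=1.943140; start (x,ẋ)=(0.082500, 0.222500) → end (x,ẋ)=(-0.026816, -0.909232)
phase 2: p=0.6846, T=0.267, ωT=1.023197, cosh=1.570760, sinh=1.211316; start (x,ẋ)=(-0.026816, -0.909232) → end (x,ẋ)=(-0.720262, -4.730584)

x = -0.7203, ẋ = -4.7306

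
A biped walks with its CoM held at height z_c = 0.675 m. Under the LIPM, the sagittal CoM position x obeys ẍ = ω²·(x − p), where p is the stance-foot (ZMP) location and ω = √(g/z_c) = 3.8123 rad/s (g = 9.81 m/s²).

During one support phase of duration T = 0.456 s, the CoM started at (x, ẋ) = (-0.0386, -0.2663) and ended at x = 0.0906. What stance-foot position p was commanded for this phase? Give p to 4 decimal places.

p = -0.2051

ωT = 3.8123·0.456 = 1.738409; cosh(ωT) = 2.932042, sinh(ωT) = 2.756243
x(T) = p + (x₀−p)·cosh(ωT) + (ẋ₀/ω)·sinh(ωT) ⇒ p·(1 − cosh) = x(T) − x₀·cosh − (ẋ₀/ω)·sinh
numerator   = 0.0906 − (-0.0386)·2.932042 − (-0.2663/3.8123)·2.756243 = 0.396308
denominator = 1 − 2.932042 = -1.932042
p = 0.396308 / -1.932042 = -0.2051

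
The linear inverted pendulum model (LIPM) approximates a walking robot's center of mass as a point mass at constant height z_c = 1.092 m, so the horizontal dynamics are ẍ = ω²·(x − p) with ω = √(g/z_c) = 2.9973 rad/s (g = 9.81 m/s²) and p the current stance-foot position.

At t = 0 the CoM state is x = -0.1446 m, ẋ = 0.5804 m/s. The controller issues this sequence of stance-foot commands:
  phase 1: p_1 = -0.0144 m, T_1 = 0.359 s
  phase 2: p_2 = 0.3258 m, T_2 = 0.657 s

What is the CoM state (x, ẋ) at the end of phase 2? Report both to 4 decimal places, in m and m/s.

phase 1: p=-0.0144, T=0.359, ωT=1.076031, cosh=1.636980, sinh=1.296034; start (x,ẋ)=(-0.144600, 0.580400) → end (x,ẋ)=(0.023430, 0.444328)
phase 2: p=0.3258, T=0.657, ωT=1.969226, cosh=3.652347, sinh=3.512782; start (x,ẋ)=(0.023430, 0.444328) → end (x,ẋ)=(-0.257814, -1.560767)

x = -0.2578, ẋ = -1.5608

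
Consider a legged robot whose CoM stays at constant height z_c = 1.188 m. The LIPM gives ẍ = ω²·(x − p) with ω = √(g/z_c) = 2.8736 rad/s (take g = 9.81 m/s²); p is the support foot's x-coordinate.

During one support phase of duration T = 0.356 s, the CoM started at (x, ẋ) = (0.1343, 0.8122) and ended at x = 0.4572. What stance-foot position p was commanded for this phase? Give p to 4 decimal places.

p = 0.1683

ωT = 2.8736·0.356 = 1.023002; cosh(ωT) = 1.570523, sinh(ωT) = 1.211009
x(T) = p + (x₀−p)·cosh(ωT) + (ẋ₀/ω)·sinh(ωT) ⇒ p·(1 − cosh) = x(T) − x₀·cosh − (ẋ₀/ω)·sinh
numerator   = 0.4572 − (0.1343)·1.570523 − (0.8122/2.8736)·1.211009 = -0.096003
denominator = 1 − 1.570523 = -0.570523
p = -0.096003 / -0.570523 = 0.1683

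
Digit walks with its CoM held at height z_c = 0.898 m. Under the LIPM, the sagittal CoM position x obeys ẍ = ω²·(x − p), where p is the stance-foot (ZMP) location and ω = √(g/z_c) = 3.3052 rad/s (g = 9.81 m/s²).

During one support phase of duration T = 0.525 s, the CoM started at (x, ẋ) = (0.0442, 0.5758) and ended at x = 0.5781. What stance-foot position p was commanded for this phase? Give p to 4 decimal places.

p = 0.0154

ωT = 3.3052·0.525 = 1.735230; cosh(ωT) = 2.923296, sinh(ωT) = 2.746936
x(T) = p + (x₀−p)·cosh(ωT) + (ẋ₀/ω)·sinh(ωT) ⇒ p·(1 − cosh) = x(T) − x₀·cosh − (ẋ₀/ω)·sinh
numerator   = 0.5781 − (0.0442)·2.923296 − (0.5758/3.3052)·2.746936 = -0.029654
denominator = 1 − 2.923296 = -1.923296
p = -0.029654 / -1.923296 = 0.0154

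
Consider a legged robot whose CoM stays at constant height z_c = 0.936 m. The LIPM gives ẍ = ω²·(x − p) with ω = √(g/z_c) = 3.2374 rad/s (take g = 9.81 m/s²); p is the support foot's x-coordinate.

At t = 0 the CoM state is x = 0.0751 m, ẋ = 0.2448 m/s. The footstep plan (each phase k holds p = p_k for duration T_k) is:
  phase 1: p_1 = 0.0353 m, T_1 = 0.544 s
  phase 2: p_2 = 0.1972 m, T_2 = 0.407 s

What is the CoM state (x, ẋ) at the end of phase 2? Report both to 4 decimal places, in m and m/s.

phase 1: p=0.0353, T=0.544, ωT=1.761146, cosh=2.995474, sinh=2.823626; start (x,ẋ)=(0.075100, 0.244800) → end (x,ẋ)=(0.368032, 1.097112)
phase 2: p=0.1972, T=0.407, ωT=1.317622, cosh=2.001150, sinh=1.733379; start (x,ẋ)=(0.368032, 1.097112) → end (x,ẋ)=(1.126479, 3.154133)

x = 1.1265, ẋ = 3.1541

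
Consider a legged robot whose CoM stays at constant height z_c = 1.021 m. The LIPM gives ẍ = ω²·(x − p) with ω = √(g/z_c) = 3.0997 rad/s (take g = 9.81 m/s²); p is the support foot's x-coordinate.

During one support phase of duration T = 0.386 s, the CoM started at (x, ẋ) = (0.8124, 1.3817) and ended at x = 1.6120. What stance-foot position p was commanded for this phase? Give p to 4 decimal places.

p = 0.6515

ωT = 3.0997·0.386 = 1.196484; cosh(ωT) = 1.805360, sinh(ωT) = 1.503105
x(T) = p + (x₀−p)·cosh(ωT) + (ẋ₀/ω)·sinh(ωT) ⇒ p·(1 − cosh) = x(T) − x₀·cosh − (ẋ₀/ω)·sinh
numerator   = 1.6120 − (0.8124)·1.805360 − (1.3817/3.0997)·1.503105 = -0.524687
denominator = 1 − 1.805360 = -0.805360
p = -0.524687 / -0.805360 = 0.6515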